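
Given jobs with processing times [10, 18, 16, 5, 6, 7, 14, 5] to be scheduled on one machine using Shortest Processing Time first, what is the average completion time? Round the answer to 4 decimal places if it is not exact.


Sort jobs by processing time (SPT order): [5, 5, 6, 7, 10, 14, 16, 18]
Compute completion times sequentially:
  Job 1: processing = 5, completes at 5
  Job 2: processing = 5, completes at 10
  Job 3: processing = 6, completes at 16
  Job 4: processing = 7, completes at 23
  Job 5: processing = 10, completes at 33
  Job 6: processing = 14, completes at 47
  Job 7: processing = 16, completes at 63
  Job 8: processing = 18, completes at 81
Sum of completion times = 278
Average completion time = 278/8 = 34.75

34.75


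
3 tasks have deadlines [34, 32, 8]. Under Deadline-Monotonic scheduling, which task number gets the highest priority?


Sort tasks by relative deadline (ascending):
  Task 3: deadline = 8
  Task 2: deadline = 32
  Task 1: deadline = 34
Priority order (highest first): [3, 2, 1]
Highest priority task = 3

3


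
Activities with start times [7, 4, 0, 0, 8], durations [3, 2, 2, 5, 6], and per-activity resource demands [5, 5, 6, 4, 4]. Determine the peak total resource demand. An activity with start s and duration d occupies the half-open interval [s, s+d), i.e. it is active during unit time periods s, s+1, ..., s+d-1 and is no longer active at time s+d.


Each activity i is active on [start_i, start_i + duration_i).
Compute total resource usage per time slot:
  t=0: active resources = [6, 4], total = 10
  t=1: active resources = [6, 4], total = 10
  t=2: active resources = [4], total = 4
  t=3: active resources = [4], total = 4
  t=4: active resources = [5, 4], total = 9
  t=5: active resources = [5], total = 5
  t=6: active resources = [], total = 0
  t=7: active resources = [5], total = 5
  t=8: active resources = [5, 4], total = 9
  t=9: active resources = [5, 4], total = 9
  t=10: active resources = [4], total = 4
  t=11: active resources = [4], total = 4
  t=12: active resources = [4], total = 4
  t=13: active resources = [4], total = 4
Peak resource demand = 10

10


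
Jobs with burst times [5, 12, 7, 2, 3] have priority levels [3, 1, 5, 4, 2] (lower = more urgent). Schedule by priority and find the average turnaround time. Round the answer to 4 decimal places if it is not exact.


Sort by priority (ascending = highest first):
Order: [(1, 12), (2, 3), (3, 5), (4, 2), (5, 7)]
Completion times:
  Priority 1, burst=12, C=12
  Priority 2, burst=3, C=15
  Priority 3, burst=5, C=20
  Priority 4, burst=2, C=22
  Priority 5, burst=7, C=29
Average turnaround = 98/5 = 19.6

19.6


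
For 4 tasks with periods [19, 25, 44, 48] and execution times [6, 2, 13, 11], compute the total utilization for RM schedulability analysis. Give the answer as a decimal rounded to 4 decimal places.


Compute individual utilizations (exact fractions):
  Task 1: C/T = 6/19 (approx. 0.3158)
  Task 2: C/T = 2/25 (approx. 0.08)
  Task 3: C/T = 13/44 (approx. 0.2955)
  Task 4: C/T = 11/48 (approx. 0.2292)
Total utilization U = 6/19 + 2/25 + 13/44 + 11/48 = 230839/250800
Rounded to 4 decimal places: U = 0.9204
RM (Liu & Layland) bound for 4 tasks = 0.756828; compare with U = 230839/250800 (approx. 0.920411)
bound < U <= 1, so the RM sufficient condition is not met (inconclusive; an exact test such as response-time analysis is needed).

0.9204


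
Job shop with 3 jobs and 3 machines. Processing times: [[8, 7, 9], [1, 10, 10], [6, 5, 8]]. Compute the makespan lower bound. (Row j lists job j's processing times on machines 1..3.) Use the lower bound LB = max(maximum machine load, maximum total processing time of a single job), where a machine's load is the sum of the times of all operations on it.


Machine loads:
  Machine 1: 8 + 1 + 6 = 15
  Machine 2: 7 + 10 + 5 = 22
  Machine 3: 9 + 10 + 8 = 27
Max machine load = 27
Job totals:
  Job 1: 24
  Job 2: 21
  Job 3: 19
Max job total = 24
Lower bound = max(27, 24) = 27

27


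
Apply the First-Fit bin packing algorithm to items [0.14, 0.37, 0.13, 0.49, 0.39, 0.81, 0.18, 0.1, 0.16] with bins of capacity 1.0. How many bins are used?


Place items sequentially using First-Fit:
  Item 0.14 -> new Bin 1
  Item 0.37 -> Bin 1 (now 0.51)
  Item 0.13 -> Bin 1 (now 0.64)
  Item 0.49 -> new Bin 2
  Item 0.39 -> Bin 2 (now 0.88)
  Item 0.81 -> new Bin 3
  Item 0.18 -> Bin 1 (now 0.82)
  Item 0.1 -> Bin 1 (now 0.92)
  Item 0.16 -> Bin 3 (now 0.97)
Total bins used = 3

3


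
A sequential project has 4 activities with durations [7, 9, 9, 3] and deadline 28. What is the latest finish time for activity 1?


LF(activity 1) = deadline - sum of successor durations
Successors: activities 2 through 4 with durations [9, 9, 3]
Sum of successor durations = 21
LF = 28 - 21 = 7

7


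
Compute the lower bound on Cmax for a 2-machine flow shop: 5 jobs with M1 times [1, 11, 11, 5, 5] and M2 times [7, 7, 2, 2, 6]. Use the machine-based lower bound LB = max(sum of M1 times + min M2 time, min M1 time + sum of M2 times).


LB1 = sum(M1 times) + min(M2 times) = 33 + 2 = 35
LB2 = min(M1 times) + sum(M2 times) = 1 + 24 = 25
Lower bound = max(LB1, LB2) = max(35, 25) = 35

35


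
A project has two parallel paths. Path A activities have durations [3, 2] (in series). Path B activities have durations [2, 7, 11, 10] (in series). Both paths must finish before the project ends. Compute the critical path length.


Path A total = 3 + 2 = 5
Path B total = 2 + 7 + 11 + 10 = 30
Critical path = longest path = max(5, 30) = 30

30


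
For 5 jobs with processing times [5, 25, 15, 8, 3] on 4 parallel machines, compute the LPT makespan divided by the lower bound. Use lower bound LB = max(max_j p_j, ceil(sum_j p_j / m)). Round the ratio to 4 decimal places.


LPT order: [25, 15, 8, 5, 3]
Machine loads after assignment: [25, 15, 8, 8]
LPT makespan = 25
Lower bound = max(max_job, ceil(total/4)) = max(25, 14) = 25
Ratio = 25 / 25 = 1.0

1.0


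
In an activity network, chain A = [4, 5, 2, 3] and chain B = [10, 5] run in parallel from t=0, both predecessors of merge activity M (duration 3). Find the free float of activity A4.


ES(A4) = sum of predecessors on chain A = 11
EF(A4) = ES + duration = 11 + 3 = 14
Successor of A4 is M. ES(M) = max(sum(A), sum(B)) = max(14, 15) = 15
Free float = ES(successor) - EF(current) = 15 - 14 = 1

1


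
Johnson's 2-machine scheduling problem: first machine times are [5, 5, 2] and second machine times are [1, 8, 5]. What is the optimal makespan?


Apply Johnson's rule:
  Group 1 (a <= b): [(3, 2, 5), (2, 5, 8)]
  Group 2 (a > b): [(1, 5, 1)]
Optimal job order: [3, 2, 1]
Schedule:
  Job 3: M1 done at 2, M2 done at 7
  Job 2: M1 done at 7, M2 done at 15
  Job 1: M1 done at 12, M2 done at 16
Makespan = 16

16


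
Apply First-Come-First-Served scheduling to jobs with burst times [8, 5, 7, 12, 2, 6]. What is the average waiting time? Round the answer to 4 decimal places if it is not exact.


FCFS order (as given): [8, 5, 7, 12, 2, 6]
Waiting times:
  Job 1: wait = 0
  Job 2: wait = 8
  Job 3: wait = 13
  Job 4: wait = 20
  Job 5: wait = 32
  Job 6: wait = 34
Sum of waiting times = 107
Average waiting time = 107/6 = 17.8333

17.8333


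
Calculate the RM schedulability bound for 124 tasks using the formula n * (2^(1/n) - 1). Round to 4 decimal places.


Compute 2^(1/124) = 1.0056055492
Subtract 1: 1.0056055492 - 1 = 0.0056055492
Multiply by n: 124 * 0.0056055492 = 0.6950881008
Round to 4 dp: 0.6951

0.6951


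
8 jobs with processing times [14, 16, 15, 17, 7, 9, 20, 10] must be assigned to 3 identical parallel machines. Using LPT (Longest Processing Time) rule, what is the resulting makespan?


Sort jobs in decreasing order (LPT): [20, 17, 16, 15, 14, 10, 9, 7]
Assign each job to the least loaded machine:
  Machine 1: jobs [20, 10, 9], load = 39
  Machine 2: jobs [17, 14, 7], load = 38
  Machine 3: jobs [16, 15], load = 31
Makespan = max load = 39

39


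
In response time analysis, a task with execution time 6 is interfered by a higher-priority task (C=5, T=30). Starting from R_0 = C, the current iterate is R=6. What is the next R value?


R_next = C + ceil(R_prev / T_hp) * C_hp
ceil(6 / 30) = ceil(0.2) = 1
Interference = 1 * 5 = 5
R_next = 6 + 5 = 11

11


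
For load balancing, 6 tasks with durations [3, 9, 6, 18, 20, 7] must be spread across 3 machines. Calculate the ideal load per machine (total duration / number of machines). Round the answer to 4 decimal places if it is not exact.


Total processing time = 3 + 9 + 6 + 18 + 20 + 7 = 63
Number of machines = 3
Ideal balanced load = 63 / 3 = 21.0

21.0


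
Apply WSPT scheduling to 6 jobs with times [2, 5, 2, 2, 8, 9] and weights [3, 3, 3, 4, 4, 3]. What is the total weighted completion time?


Compute p/w ratios and sort ascending (WSPT): [(2, 4), (2, 3), (2, 3), (5, 3), (8, 4), (9, 3)]
Compute weighted completion times:
  Job (p=2,w=4): C=2, w*C=4*2=8
  Job (p=2,w=3): C=4, w*C=3*4=12
  Job (p=2,w=3): C=6, w*C=3*6=18
  Job (p=5,w=3): C=11, w*C=3*11=33
  Job (p=8,w=4): C=19, w*C=4*19=76
  Job (p=9,w=3): C=28, w*C=3*28=84
Total weighted completion time = 231

231


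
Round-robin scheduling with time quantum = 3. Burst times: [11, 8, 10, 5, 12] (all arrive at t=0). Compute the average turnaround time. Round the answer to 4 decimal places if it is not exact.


Time quantum = 3
Execution trace:
  J1 runs 3 units, time = 3
  J2 runs 3 units, time = 6
  J3 runs 3 units, time = 9
  J4 runs 3 units, time = 12
  J5 runs 3 units, time = 15
  J1 runs 3 units, time = 18
  J2 runs 3 units, time = 21
  J3 runs 3 units, time = 24
  J4 runs 2 units, time = 26
  J5 runs 3 units, time = 29
  J1 runs 3 units, time = 32
  J2 runs 2 units, time = 34
  J3 runs 3 units, time = 37
  J5 runs 3 units, time = 40
  J1 runs 2 units, time = 42
  J3 runs 1 units, time = 43
  J5 runs 3 units, time = 46
Finish times: [42, 34, 43, 26, 46]
Average turnaround = 191/5 = 38.2

38.2


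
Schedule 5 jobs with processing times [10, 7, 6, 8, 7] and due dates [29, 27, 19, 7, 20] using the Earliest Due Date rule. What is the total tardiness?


Sort by due date (EDD order): [(8, 7), (6, 19), (7, 20), (7, 27), (10, 29)]
Compute completion times and tardiness:
  Job 1: p=8, d=7, C=8, tardiness=max(0,8-7)=1
  Job 2: p=6, d=19, C=14, tardiness=max(0,14-19)=0
  Job 3: p=7, d=20, C=21, tardiness=max(0,21-20)=1
  Job 4: p=7, d=27, C=28, tardiness=max(0,28-27)=1
  Job 5: p=10, d=29, C=38, tardiness=max(0,38-29)=9
Total tardiness = 12

12


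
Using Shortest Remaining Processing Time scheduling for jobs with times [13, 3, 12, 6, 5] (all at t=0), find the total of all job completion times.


Since all jobs arrive at t=0, SRPT equals SPT ordering.
SPT order: [3, 5, 6, 12, 13]
Completion times:
  Job 1: p=3, C=3
  Job 2: p=5, C=8
  Job 3: p=6, C=14
  Job 4: p=12, C=26
  Job 5: p=13, C=39
Total completion time = 3 + 8 + 14 + 26 + 39 = 90

90


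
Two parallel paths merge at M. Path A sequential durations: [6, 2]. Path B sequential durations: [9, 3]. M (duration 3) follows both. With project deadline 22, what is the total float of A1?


Forward pass: ES(A1) = sum of predecessors on chain A = 0
EF = ES + duration = 0 + 6 = 6
Backward pass: LF(M) = deadline = 22; LS(M) = 22 - 3 = 19
LF(A1) = LS(M) - sum(successors on chain A) = 19 - 2 = 17
LS = LF - duration = 17 - 6 = 11
Total float = LS - ES = 11 - 0 = 11

11


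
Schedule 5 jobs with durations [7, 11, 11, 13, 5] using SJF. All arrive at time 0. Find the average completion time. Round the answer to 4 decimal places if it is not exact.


SJF order (ascending): [5, 7, 11, 11, 13]
Completion times:
  Job 1: burst=5, C=5
  Job 2: burst=7, C=12
  Job 3: burst=11, C=23
  Job 4: burst=11, C=34
  Job 5: burst=13, C=47
Average completion = 121/5 = 24.2

24.2


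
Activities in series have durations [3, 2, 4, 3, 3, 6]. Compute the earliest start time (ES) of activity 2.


Activity 2 starts after activities 1 through 1 complete.
Predecessor durations: [3]
ES = 3 = 3

3


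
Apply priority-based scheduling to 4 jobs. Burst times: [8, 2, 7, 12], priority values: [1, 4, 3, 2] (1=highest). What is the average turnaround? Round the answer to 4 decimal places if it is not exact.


Sort by priority (ascending = highest first):
Order: [(1, 8), (2, 12), (3, 7), (4, 2)]
Completion times:
  Priority 1, burst=8, C=8
  Priority 2, burst=12, C=20
  Priority 3, burst=7, C=27
  Priority 4, burst=2, C=29
Average turnaround = 84/4 = 21.0

21.0


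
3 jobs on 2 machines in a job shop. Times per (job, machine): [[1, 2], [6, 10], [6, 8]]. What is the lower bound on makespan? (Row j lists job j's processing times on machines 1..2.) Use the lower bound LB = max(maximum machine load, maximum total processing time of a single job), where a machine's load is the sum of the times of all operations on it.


Machine loads:
  Machine 1: 1 + 6 + 6 = 13
  Machine 2: 2 + 10 + 8 = 20
Max machine load = 20
Job totals:
  Job 1: 3
  Job 2: 16
  Job 3: 14
Max job total = 16
Lower bound = max(20, 16) = 20

20


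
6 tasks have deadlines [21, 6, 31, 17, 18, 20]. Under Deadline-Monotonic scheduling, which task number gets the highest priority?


Sort tasks by relative deadline (ascending):
  Task 2: deadline = 6
  Task 4: deadline = 17
  Task 5: deadline = 18
  Task 6: deadline = 20
  Task 1: deadline = 21
  Task 3: deadline = 31
Priority order (highest first): [2, 4, 5, 6, 1, 3]
Highest priority task = 2

2


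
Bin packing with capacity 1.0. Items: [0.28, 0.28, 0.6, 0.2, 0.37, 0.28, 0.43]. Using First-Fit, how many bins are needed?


Place items sequentially using First-Fit:
  Item 0.28 -> new Bin 1
  Item 0.28 -> Bin 1 (now 0.56)
  Item 0.6 -> new Bin 2
  Item 0.2 -> Bin 1 (now 0.76)
  Item 0.37 -> Bin 2 (now 0.97)
  Item 0.28 -> new Bin 3
  Item 0.43 -> Bin 3 (now 0.71)
Total bins used = 3

3


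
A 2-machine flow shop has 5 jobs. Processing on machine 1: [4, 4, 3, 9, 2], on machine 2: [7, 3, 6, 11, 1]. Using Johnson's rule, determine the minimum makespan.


Apply Johnson's rule:
  Group 1 (a <= b): [(3, 3, 6), (1, 4, 7), (4, 9, 11)]
  Group 2 (a > b): [(2, 4, 3), (5, 2, 1)]
Optimal job order: [3, 1, 4, 2, 5]
Schedule:
  Job 3: M1 done at 3, M2 done at 9
  Job 1: M1 done at 7, M2 done at 16
  Job 4: M1 done at 16, M2 done at 27
  Job 2: M1 done at 20, M2 done at 30
  Job 5: M1 done at 22, M2 done at 31
Makespan = 31

31


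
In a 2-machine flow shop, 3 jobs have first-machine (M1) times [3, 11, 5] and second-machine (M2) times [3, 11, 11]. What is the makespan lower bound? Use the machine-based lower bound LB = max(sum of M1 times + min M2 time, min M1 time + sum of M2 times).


LB1 = sum(M1 times) + min(M2 times) = 19 + 3 = 22
LB2 = min(M1 times) + sum(M2 times) = 3 + 25 = 28
Lower bound = max(LB1, LB2) = max(22, 28) = 28

28


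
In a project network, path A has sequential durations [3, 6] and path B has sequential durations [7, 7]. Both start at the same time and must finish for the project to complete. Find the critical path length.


Path A total = 3 + 6 = 9
Path B total = 7 + 7 = 14
Critical path = longest path = max(9, 14) = 14

14


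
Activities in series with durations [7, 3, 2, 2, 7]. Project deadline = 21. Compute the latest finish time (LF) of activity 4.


LF(activity 4) = deadline - sum of successor durations
Successors: activities 5 through 5 with durations [7]
Sum of successor durations = 7
LF = 21 - 7 = 14

14


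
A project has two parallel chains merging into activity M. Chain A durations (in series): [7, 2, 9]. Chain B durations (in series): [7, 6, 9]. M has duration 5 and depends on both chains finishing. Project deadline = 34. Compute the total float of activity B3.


Forward pass: ES(B3) = sum of predecessors on chain B = 13
EF = ES + duration = 13 + 9 = 22
Backward pass: LF(M) = deadline = 34; LS(M) = 34 - 5 = 29
LF(B3) = LS(M) - sum(successors on chain B) = 29 - 0 = 29
LS = LF - duration = 29 - 9 = 20
Total float = LS - ES = 20 - 13 = 7

7


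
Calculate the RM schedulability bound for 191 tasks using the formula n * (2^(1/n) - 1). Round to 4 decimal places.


Compute 2^(1/191) = 1.0036356358
Subtract 1: 1.0036356358 - 1 = 0.0036356358
Multiply by n: 191 * 0.0036356358 = 0.6944064378
Round to 4 dp: 0.6944

0.6944


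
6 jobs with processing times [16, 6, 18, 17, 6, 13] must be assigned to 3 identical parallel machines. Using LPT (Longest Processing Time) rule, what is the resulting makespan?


Sort jobs in decreasing order (LPT): [18, 17, 16, 13, 6, 6]
Assign each job to the least loaded machine:
  Machine 1: jobs [18, 6], load = 24
  Machine 2: jobs [17, 6], load = 23
  Machine 3: jobs [16, 13], load = 29
Makespan = max load = 29

29


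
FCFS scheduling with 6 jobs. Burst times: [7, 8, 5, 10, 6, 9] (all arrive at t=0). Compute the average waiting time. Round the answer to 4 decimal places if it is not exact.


FCFS order (as given): [7, 8, 5, 10, 6, 9]
Waiting times:
  Job 1: wait = 0
  Job 2: wait = 7
  Job 3: wait = 15
  Job 4: wait = 20
  Job 5: wait = 30
  Job 6: wait = 36
Sum of waiting times = 108
Average waiting time = 108/6 = 18.0

18.0


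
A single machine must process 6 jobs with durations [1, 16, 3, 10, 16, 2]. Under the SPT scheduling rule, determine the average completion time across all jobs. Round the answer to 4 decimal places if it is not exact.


Sort jobs by processing time (SPT order): [1, 2, 3, 10, 16, 16]
Compute completion times sequentially:
  Job 1: processing = 1, completes at 1
  Job 2: processing = 2, completes at 3
  Job 3: processing = 3, completes at 6
  Job 4: processing = 10, completes at 16
  Job 5: processing = 16, completes at 32
  Job 6: processing = 16, completes at 48
Sum of completion times = 106
Average completion time = 106/6 = 17.6667

17.6667


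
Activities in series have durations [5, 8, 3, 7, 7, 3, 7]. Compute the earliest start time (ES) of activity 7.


Activity 7 starts after activities 1 through 6 complete.
Predecessor durations: [5, 8, 3, 7, 7, 3]
ES = 5 + 8 + 3 + 7 + 7 + 3 = 33

33


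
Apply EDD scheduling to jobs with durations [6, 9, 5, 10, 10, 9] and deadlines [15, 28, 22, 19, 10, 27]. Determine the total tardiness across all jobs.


Sort by due date (EDD order): [(10, 10), (6, 15), (10, 19), (5, 22), (9, 27), (9, 28)]
Compute completion times and tardiness:
  Job 1: p=10, d=10, C=10, tardiness=max(0,10-10)=0
  Job 2: p=6, d=15, C=16, tardiness=max(0,16-15)=1
  Job 3: p=10, d=19, C=26, tardiness=max(0,26-19)=7
  Job 4: p=5, d=22, C=31, tardiness=max(0,31-22)=9
  Job 5: p=9, d=27, C=40, tardiness=max(0,40-27)=13
  Job 6: p=9, d=28, C=49, tardiness=max(0,49-28)=21
Total tardiness = 51

51


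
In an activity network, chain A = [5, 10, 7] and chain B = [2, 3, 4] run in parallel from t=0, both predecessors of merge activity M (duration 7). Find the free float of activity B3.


ES(B3) = sum of predecessors on chain B = 5
EF(B3) = ES + duration = 5 + 4 = 9
Successor of B3 is M. ES(M) = max(sum(A), sum(B)) = max(22, 9) = 22
Free float = ES(successor) - EF(current) = 22 - 9 = 13

13


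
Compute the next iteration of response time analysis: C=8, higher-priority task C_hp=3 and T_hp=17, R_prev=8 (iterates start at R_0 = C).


R_next = C + ceil(R_prev / T_hp) * C_hp
ceil(8 / 17) = ceil(0.4706) = 1
Interference = 1 * 3 = 3
R_next = 8 + 3 = 11

11


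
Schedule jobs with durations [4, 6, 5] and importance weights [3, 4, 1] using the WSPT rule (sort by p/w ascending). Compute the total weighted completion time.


Compute p/w ratios and sort ascending (WSPT): [(4, 3), (6, 4), (5, 1)]
Compute weighted completion times:
  Job (p=4,w=3): C=4, w*C=3*4=12
  Job (p=6,w=4): C=10, w*C=4*10=40
  Job (p=5,w=1): C=15, w*C=1*15=15
Total weighted completion time = 67

67


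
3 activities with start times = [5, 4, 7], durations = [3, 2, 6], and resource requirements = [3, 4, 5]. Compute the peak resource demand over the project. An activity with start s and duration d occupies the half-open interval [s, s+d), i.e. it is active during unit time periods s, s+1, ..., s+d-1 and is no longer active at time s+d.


Each activity i is active on [start_i, start_i + duration_i).
Compute total resource usage per time slot:
  t=0: active resources = [], total = 0
  t=1: active resources = [], total = 0
  t=2: active resources = [], total = 0
  t=3: active resources = [], total = 0
  t=4: active resources = [4], total = 4
  t=5: active resources = [3, 4], total = 7
  t=6: active resources = [3], total = 3
  t=7: active resources = [3, 5], total = 8
  t=8: active resources = [5], total = 5
  t=9: active resources = [5], total = 5
  t=10: active resources = [5], total = 5
  t=11: active resources = [5], total = 5
  t=12: active resources = [5], total = 5
Peak resource demand = 8

8


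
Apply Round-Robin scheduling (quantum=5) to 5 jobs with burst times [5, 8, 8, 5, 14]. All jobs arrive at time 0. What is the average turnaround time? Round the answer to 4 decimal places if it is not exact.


Time quantum = 5
Execution trace:
  J1 runs 5 units, time = 5
  J2 runs 5 units, time = 10
  J3 runs 5 units, time = 15
  J4 runs 5 units, time = 20
  J5 runs 5 units, time = 25
  J2 runs 3 units, time = 28
  J3 runs 3 units, time = 31
  J5 runs 5 units, time = 36
  J5 runs 4 units, time = 40
Finish times: [5, 28, 31, 20, 40]
Average turnaround = 124/5 = 24.8

24.8


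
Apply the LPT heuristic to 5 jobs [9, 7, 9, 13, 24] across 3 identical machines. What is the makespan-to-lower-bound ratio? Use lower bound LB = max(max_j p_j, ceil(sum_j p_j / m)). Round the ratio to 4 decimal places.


LPT order: [24, 13, 9, 9, 7]
Machine loads after assignment: [24, 20, 18]
LPT makespan = 24
Lower bound = max(max_job, ceil(total/3)) = max(24, 21) = 24
Ratio = 24 / 24 = 1.0

1.0


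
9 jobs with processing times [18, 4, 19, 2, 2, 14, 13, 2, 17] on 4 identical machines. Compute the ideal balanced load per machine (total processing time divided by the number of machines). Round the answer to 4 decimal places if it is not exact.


Total processing time = 18 + 4 + 19 + 2 + 2 + 14 + 13 + 2 + 17 = 91
Number of machines = 4
Ideal balanced load = 91 / 4 = 22.75

22.75


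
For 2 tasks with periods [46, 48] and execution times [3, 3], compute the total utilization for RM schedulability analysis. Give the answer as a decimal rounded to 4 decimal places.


Compute individual utilizations (exact fractions):
  Task 1: C/T = 3/46 (approx. 0.0652)
  Task 2: C/T = 3/48 = 1/16 (approx. 0.0625)
Total utilization U = 3/46 + 1/16 = 47/368
Rounded to 4 decimal places: U = 0.1277
RM (Liu & Layland) bound for 2 tasks = 0.828427; compare with U = 47/368 (approx. 0.127717)
U <= bound, so schedulable by RM sufficient condition.

0.1277


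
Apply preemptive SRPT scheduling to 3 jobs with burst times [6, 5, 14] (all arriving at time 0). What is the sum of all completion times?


Since all jobs arrive at t=0, SRPT equals SPT ordering.
SPT order: [5, 6, 14]
Completion times:
  Job 1: p=5, C=5
  Job 2: p=6, C=11
  Job 3: p=14, C=25
Total completion time = 5 + 11 + 25 = 41

41


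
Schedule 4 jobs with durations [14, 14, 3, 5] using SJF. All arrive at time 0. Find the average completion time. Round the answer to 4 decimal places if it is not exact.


SJF order (ascending): [3, 5, 14, 14]
Completion times:
  Job 1: burst=3, C=3
  Job 2: burst=5, C=8
  Job 3: burst=14, C=22
  Job 4: burst=14, C=36
Average completion = 69/4 = 17.25

17.25


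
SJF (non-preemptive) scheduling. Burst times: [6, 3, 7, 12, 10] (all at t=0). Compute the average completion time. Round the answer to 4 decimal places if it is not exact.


SJF order (ascending): [3, 6, 7, 10, 12]
Completion times:
  Job 1: burst=3, C=3
  Job 2: burst=6, C=9
  Job 3: burst=7, C=16
  Job 4: burst=10, C=26
  Job 5: burst=12, C=38
Average completion = 92/5 = 18.4

18.4


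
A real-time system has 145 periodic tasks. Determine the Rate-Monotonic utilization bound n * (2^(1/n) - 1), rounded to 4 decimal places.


Compute 2^(1/145) = 1.0047917694
Subtract 1: 1.0047917694 - 1 = 0.0047917694
Multiply by n: 145 * 0.0047917694 = 0.6948065630
Round to 4 dp: 0.6948

0.6948


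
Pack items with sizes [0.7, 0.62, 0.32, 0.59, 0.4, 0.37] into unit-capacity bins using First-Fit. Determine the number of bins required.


Place items sequentially using First-Fit:
  Item 0.7 -> new Bin 1
  Item 0.62 -> new Bin 2
  Item 0.32 -> Bin 2 (now 0.94)
  Item 0.59 -> new Bin 3
  Item 0.4 -> Bin 3 (now 0.99)
  Item 0.37 -> new Bin 4
Total bins used = 4

4


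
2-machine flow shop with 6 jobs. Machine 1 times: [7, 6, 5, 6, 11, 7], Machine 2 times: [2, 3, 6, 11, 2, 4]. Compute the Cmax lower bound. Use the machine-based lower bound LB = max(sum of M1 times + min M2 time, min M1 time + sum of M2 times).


LB1 = sum(M1 times) + min(M2 times) = 42 + 2 = 44
LB2 = min(M1 times) + sum(M2 times) = 5 + 28 = 33
Lower bound = max(LB1, LB2) = max(44, 33) = 44

44


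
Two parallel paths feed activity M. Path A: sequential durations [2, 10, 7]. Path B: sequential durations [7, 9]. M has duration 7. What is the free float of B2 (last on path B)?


ES(B2) = sum of predecessors on chain B = 7
EF(B2) = ES + duration = 7 + 9 = 16
Successor of B2 is M. ES(M) = max(sum(A), sum(B)) = max(19, 16) = 19
Free float = ES(successor) - EF(current) = 19 - 16 = 3

3


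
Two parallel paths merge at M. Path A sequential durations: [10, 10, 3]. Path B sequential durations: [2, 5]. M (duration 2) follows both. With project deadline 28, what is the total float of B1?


Forward pass: ES(B1) = sum of predecessors on chain B = 0
EF = ES + duration = 0 + 2 = 2
Backward pass: LF(M) = deadline = 28; LS(M) = 28 - 2 = 26
LF(B1) = LS(M) - sum(successors on chain B) = 26 - 5 = 21
LS = LF - duration = 21 - 2 = 19
Total float = LS - ES = 19 - 0 = 19

19


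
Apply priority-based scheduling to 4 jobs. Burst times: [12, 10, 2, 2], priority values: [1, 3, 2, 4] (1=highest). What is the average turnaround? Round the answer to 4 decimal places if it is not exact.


Sort by priority (ascending = highest first):
Order: [(1, 12), (2, 2), (3, 10), (4, 2)]
Completion times:
  Priority 1, burst=12, C=12
  Priority 2, burst=2, C=14
  Priority 3, burst=10, C=24
  Priority 4, burst=2, C=26
Average turnaround = 76/4 = 19.0

19.0


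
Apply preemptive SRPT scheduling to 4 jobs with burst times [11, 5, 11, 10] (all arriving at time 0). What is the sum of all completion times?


Since all jobs arrive at t=0, SRPT equals SPT ordering.
SPT order: [5, 10, 11, 11]
Completion times:
  Job 1: p=5, C=5
  Job 2: p=10, C=15
  Job 3: p=11, C=26
  Job 4: p=11, C=37
Total completion time = 5 + 15 + 26 + 37 = 83

83


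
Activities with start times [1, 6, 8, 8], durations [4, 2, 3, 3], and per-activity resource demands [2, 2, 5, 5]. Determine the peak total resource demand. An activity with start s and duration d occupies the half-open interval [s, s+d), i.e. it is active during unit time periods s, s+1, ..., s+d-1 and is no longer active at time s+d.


Each activity i is active on [start_i, start_i + duration_i).
Compute total resource usage per time slot:
  t=0: active resources = [], total = 0
  t=1: active resources = [2], total = 2
  t=2: active resources = [2], total = 2
  t=3: active resources = [2], total = 2
  t=4: active resources = [2], total = 2
  t=5: active resources = [], total = 0
  t=6: active resources = [2], total = 2
  t=7: active resources = [2], total = 2
  t=8: active resources = [5, 5], total = 10
  t=9: active resources = [5, 5], total = 10
  t=10: active resources = [5, 5], total = 10
Peak resource demand = 10

10


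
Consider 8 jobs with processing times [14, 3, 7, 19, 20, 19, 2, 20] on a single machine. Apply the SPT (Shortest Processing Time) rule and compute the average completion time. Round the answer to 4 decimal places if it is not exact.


Sort jobs by processing time (SPT order): [2, 3, 7, 14, 19, 19, 20, 20]
Compute completion times sequentially:
  Job 1: processing = 2, completes at 2
  Job 2: processing = 3, completes at 5
  Job 3: processing = 7, completes at 12
  Job 4: processing = 14, completes at 26
  Job 5: processing = 19, completes at 45
  Job 6: processing = 19, completes at 64
  Job 7: processing = 20, completes at 84
  Job 8: processing = 20, completes at 104
Sum of completion times = 342
Average completion time = 342/8 = 42.75

42.75


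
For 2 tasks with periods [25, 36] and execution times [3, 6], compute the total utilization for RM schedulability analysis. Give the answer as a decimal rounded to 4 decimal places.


Compute individual utilizations (exact fractions):
  Task 1: C/T = 3/25 (approx. 0.12)
  Task 2: C/T = 6/36 = 1/6 (approx. 0.1667)
Total utilization U = 3/25 + 1/6 = 43/150
Rounded to 4 decimal places: U = 0.2867
RM (Liu & Layland) bound for 2 tasks = 0.828427; compare with U = 43/150 (approx. 0.286667)
U <= bound, so schedulable by RM sufficient condition.

0.2867


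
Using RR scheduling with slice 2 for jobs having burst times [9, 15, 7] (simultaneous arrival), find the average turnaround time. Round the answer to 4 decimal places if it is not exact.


Time quantum = 2
Execution trace:
  J1 runs 2 units, time = 2
  J2 runs 2 units, time = 4
  J3 runs 2 units, time = 6
  J1 runs 2 units, time = 8
  J2 runs 2 units, time = 10
  J3 runs 2 units, time = 12
  J1 runs 2 units, time = 14
  J2 runs 2 units, time = 16
  J3 runs 2 units, time = 18
  J1 runs 2 units, time = 20
  J2 runs 2 units, time = 22
  J3 runs 1 units, time = 23
  J1 runs 1 units, time = 24
  J2 runs 2 units, time = 26
  J2 runs 2 units, time = 28
  J2 runs 2 units, time = 30
  J2 runs 1 units, time = 31
Finish times: [24, 31, 23]
Average turnaround = 78/3 = 26.0

26.0


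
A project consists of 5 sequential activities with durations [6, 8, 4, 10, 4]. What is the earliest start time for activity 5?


Activity 5 starts after activities 1 through 4 complete.
Predecessor durations: [6, 8, 4, 10]
ES = 6 + 8 + 4 + 10 = 28

28


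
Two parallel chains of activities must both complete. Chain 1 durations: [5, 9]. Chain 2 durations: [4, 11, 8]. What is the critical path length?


Path A total = 5 + 9 = 14
Path B total = 4 + 11 + 8 = 23
Critical path = longest path = max(14, 23) = 23

23


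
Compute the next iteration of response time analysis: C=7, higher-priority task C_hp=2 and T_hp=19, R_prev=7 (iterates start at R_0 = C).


R_next = C + ceil(R_prev / T_hp) * C_hp
ceil(7 / 19) = ceil(0.3684) = 1
Interference = 1 * 2 = 2
R_next = 7 + 2 = 9

9


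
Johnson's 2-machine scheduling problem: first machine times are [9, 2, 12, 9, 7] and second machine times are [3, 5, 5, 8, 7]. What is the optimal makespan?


Apply Johnson's rule:
  Group 1 (a <= b): [(2, 2, 5), (5, 7, 7)]
  Group 2 (a > b): [(4, 9, 8), (3, 12, 5), (1, 9, 3)]
Optimal job order: [2, 5, 4, 3, 1]
Schedule:
  Job 2: M1 done at 2, M2 done at 7
  Job 5: M1 done at 9, M2 done at 16
  Job 4: M1 done at 18, M2 done at 26
  Job 3: M1 done at 30, M2 done at 35
  Job 1: M1 done at 39, M2 done at 42
Makespan = 42

42


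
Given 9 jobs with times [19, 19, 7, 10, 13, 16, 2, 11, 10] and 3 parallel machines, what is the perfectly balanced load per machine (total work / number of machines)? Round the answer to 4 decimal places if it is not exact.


Total processing time = 19 + 19 + 7 + 10 + 13 + 16 + 2 + 11 + 10 = 107
Number of machines = 3
Ideal balanced load = 107 / 3 = 35.6667

35.6667


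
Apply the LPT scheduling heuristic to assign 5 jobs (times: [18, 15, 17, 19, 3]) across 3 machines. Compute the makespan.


Sort jobs in decreasing order (LPT): [19, 18, 17, 15, 3]
Assign each job to the least loaded machine:
  Machine 1: jobs [19], load = 19
  Machine 2: jobs [18, 3], load = 21
  Machine 3: jobs [17, 15], load = 32
Makespan = max load = 32

32


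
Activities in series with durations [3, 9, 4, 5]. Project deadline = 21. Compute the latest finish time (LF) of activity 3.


LF(activity 3) = deadline - sum of successor durations
Successors: activities 4 through 4 with durations [5]
Sum of successor durations = 5
LF = 21 - 5 = 16

16


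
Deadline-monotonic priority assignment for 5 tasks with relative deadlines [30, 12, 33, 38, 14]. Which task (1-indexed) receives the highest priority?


Sort tasks by relative deadline (ascending):
  Task 2: deadline = 12
  Task 5: deadline = 14
  Task 1: deadline = 30
  Task 3: deadline = 33
  Task 4: deadline = 38
Priority order (highest first): [2, 5, 1, 3, 4]
Highest priority task = 2

2


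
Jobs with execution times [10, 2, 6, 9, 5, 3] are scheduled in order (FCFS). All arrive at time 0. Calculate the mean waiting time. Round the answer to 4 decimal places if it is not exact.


FCFS order (as given): [10, 2, 6, 9, 5, 3]
Waiting times:
  Job 1: wait = 0
  Job 2: wait = 10
  Job 3: wait = 12
  Job 4: wait = 18
  Job 5: wait = 27
  Job 6: wait = 32
Sum of waiting times = 99
Average waiting time = 99/6 = 16.5

16.5


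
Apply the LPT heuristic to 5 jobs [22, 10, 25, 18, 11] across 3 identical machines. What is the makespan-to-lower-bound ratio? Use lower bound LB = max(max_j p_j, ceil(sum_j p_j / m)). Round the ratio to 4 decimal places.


LPT order: [25, 22, 18, 11, 10]
Machine loads after assignment: [25, 32, 29]
LPT makespan = 32
Lower bound = max(max_job, ceil(total/3)) = max(25, 29) = 29
Ratio = 32 / 29 = 1.1034

1.1034


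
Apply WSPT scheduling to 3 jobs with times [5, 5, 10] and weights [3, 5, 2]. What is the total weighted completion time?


Compute p/w ratios and sort ascending (WSPT): [(5, 5), (5, 3), (10, 2)]
Compute weighted completion times:
  Job (p=5,w=5): C=5, w*C=5*5=25
  Job (p=5,w=3): C=10, w*C=3*10=30
  Job (p=10,w=2): C=20, w*C=2*20=40
Total weighted completion time = 95

95


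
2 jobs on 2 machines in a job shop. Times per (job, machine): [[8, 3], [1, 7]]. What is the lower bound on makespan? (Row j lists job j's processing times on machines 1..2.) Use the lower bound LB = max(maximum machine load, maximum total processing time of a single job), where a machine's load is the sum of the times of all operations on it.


Machine loads:
  Machine 1: 8 + 1 = 9
  Machine 2: 3 + 7 = 10
Max machine load = 10
Job totals:
  Job 1: 11
  Job 2: 8
Max job total = 11
Lower bound = max(10, 11) = 11

11


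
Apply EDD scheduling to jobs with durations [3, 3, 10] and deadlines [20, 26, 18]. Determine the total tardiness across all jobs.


Sort by due date (EDD order): [(10, 18), (3, 20), (3, 26)]
Compute completion times and tardiness:
  Job 1: p=10, d=18, C=10, tardiness=max(0,10-18)=0
  Job 2: p=3, d=20, C=13, tardiness=max(0,13-20)=0
  Job 3: p=3, d=26, C=16, tardiness=max(0,16-26)=0
Total tardiness = 0

0


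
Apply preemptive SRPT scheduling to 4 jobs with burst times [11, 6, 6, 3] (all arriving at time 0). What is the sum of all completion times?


Since all jobs arrive at t=0, SRPT equals SPT ordering.
SPT order: [3, 6, 6, 11]
Completion times:
  Job 1: p=3, C=3
  Job 2: p=6, C=9
  Job 3: p=6, C=15
  Job 4: p=11, C=26
Total completion time = 3 + 9 + 15 + 26 = 53

53


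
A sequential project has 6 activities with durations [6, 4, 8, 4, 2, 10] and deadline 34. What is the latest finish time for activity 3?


LF(activity 3) = deadline - sum of successor durations
Successors: activities 4 through 6 with durations [4, 2, 10]
Sum of successor durations = 16
LF = 34 - 16 = 18

18


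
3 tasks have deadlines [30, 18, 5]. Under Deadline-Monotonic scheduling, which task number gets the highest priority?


Sort tasks by relative deadline (ascending):
  Task 3: deadline = 5
  Task 2: deadline = 18
  Task 1: deadline = 30
Priority order (highest first): [3, 2, 1]
Highest priority task = 3

3


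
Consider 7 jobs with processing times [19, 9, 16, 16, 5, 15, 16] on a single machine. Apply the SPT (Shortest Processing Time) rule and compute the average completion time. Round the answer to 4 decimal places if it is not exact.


Sort jobs by processing time (SPT order): [5, 9, 15, 16, 16, 16, 19]
Compute completion times sequentially:
  Job 1: processing = 5, completes at 5
  Job 2: processing = 9, completes at 14
  Job 3: processing = 15, completes at 29
  Job 4: processing = 16, completes at 45
  Job 5: processing = 16, completes at 61
  Job 6: processing = 16, completes at 77
  Job 7: processing = 19, completes at 96
Sum of completion times = 327
Average completion time = 327/7 = 46.7143

46.7143


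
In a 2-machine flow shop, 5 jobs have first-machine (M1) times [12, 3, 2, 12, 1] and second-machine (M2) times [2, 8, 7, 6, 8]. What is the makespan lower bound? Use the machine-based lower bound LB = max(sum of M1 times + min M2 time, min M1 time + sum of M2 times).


LB1 = sum(M1 times) + min(M2 times) = 30 + 2 = 32
LB2 = min(M1 times) + sum(M2 times) = 1 + 31 = 32
Lower bound = max(LB1, LB2) = max(32, 32) = 32

32


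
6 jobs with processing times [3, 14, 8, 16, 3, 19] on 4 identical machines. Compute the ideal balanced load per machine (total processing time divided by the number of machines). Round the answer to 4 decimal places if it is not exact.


Total processing time = 3 + 14 + 8 + 16 + 3 + 19 = 63
Number of machines = 4
Ideal balanced load = 63 / 4 = 15.75

15.75


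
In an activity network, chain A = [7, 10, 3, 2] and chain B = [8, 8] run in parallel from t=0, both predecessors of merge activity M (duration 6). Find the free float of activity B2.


ES(B2) = sum of predecessors on chain B = 8
EF(B2) = ES + duration = 8 + 8 = 16
Successor of B2 is M. ES(M) = max(sum(A), sum(B)) = max(22, 16) = 22
Free float = ES(successor) - EF(current) = 22 - 16 = 6

6


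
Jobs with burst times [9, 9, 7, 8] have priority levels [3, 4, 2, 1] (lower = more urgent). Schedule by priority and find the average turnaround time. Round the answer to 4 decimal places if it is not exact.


Sort by priority (ascending = highest first):
Order: [(1, 8), (2, 7), (3, 9), (4, 9)]
Completion times:
  Priority 1, burst=8, C=8
  Priority 2, burst=7, C=15
  Priority 3, burst=9, C=24
  Priority 4, burst=9, C=33
Average turnaround = 80/4 = 20.0

20.0


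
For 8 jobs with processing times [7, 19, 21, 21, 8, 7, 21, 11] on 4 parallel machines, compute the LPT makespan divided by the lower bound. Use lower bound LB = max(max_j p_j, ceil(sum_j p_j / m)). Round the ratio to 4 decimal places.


LPT order: [21, 21, 21, 19, 11, 8, 7, 7]
Machine loads after assignment: [29, 28, 28, 30]
LPT makespan = 30
Lower bound = max(max_job, ceil(total/4)) = max(21, 29) = 29
Ratio = 30 / 29 = 1.0345

1.0345


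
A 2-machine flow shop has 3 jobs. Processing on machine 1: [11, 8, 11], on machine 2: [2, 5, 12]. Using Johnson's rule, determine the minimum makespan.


Apply Johnson's rule:
  Group 1 (a <= b): [(3, 11, 12)]
  Group 2 (a > b): [(2, 8, 5), (1, 11, 2)]
Optimal job order: [3, 2, 1]
Schedule:
  Job 3: M1 done at 11, M2 done at 23
  Job 2: M1 done at 19, M2 done at 28
  Job 1: M1 done at 30, M2 done at 32
Makespan = 32

32


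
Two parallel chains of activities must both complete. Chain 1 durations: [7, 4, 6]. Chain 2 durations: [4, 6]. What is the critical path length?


Path A total = 7 + 4 + 6 = 17
Path B total = 4 + 6 = 10
Critical path = longest path = max(17, 10) = 17

17


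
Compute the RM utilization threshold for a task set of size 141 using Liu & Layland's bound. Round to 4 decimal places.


Compute 2^(1/141) = 1.0049280405
Subtract 1: 1.0049280405 - 1 = 0.0049280405
Multiply by n: 141 * 0.0049280405 = 0.6948537105
Round to 4 dp: 0.6949

0.6949


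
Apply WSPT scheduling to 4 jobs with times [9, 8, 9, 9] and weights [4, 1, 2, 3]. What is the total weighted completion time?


Compute p/w ratios and sort ascending (WSPT): [(9, 4), (9, 3), (9, 2), (8, 1)]
Compute weighted completion times:
  Job (p=9,w=4): C=9, w*C=4*9=36
  Job (p=9,w=3): C=18, w*C=3*18=54
  Job (p=9,w=2): C=27, w*C=2*27=54
  Job (p=8,w=1): C=35, w*C=1*35=35
Total weighted completion time = 179

179


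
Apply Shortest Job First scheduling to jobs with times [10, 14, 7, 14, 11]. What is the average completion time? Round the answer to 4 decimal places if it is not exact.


SJF order (ascending): [7, 10, 11, 14, 14]
Completion times:
  Job 1: burst=7, C=7
  Job 2: burst=10, C=17
  Job 3: burst=11, C=28
  Job 4: burst=14, C=42
  Job 5: burst=14, C=56
Average completion = 150/5 = 30.0

30.0
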